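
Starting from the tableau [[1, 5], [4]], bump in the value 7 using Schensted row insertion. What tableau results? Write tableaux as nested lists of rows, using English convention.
7 is larger than every entry of row 1, so it is appended to row 1. The new tableau is [[1, 5, 7], [4]].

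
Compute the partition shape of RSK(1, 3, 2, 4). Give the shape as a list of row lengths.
[3, 1]

Row-insert each entry into an empty tableau.

After inserting 1: P = [[1]].
After inserting 3: P = [[1, 3]].
After inserting 2: P = [[1, 2], [3]].
After inserting 4: P = [[1, 2, 4], [3]].

The final insertion tableau P = [[1, 2, 4], [3]] has shape [3, 1].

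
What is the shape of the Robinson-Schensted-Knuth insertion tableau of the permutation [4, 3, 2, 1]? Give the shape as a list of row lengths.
[1, 1, 1, 1]

Row-insert each entry into an empty tableau.

After inserting 4: P = [[4]].
After inserting 3: P = [[3], [4]].
After inserting 2: P = [[2], [3], [4]].
After inserting 1: P = [[1], [2], [3], [4]].

The final insertion tableau P = [[1], [2], [3], [4]] has shape [1, 1, 1, 1].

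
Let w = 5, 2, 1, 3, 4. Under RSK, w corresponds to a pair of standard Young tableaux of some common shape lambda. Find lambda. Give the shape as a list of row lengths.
[3, 1, 1]

Row-insert each entry into an empty tableau.

After inserting 5: P = [[5]].
After inserting 2: P = [[2], [5]].
After inserting 1: P = [[1], [2], [5]].
After inserting 3: P = [[1, 3], [2], [5]].
After inserting 4: P = [[1, 3, 4], [2], [5]].

The final insertion tableau P = [[1, 3, 4], [2], [5]] has shape [3, 1, 1].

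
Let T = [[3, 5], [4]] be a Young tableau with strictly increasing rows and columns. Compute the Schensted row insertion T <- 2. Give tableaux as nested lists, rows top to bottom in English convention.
[[2, 5], [3], [4]]

In row 1, 2 replaces 3 (the leftmost entry greater than 2); 3 is bumped to row 2. In row 2, 3 replaces 4 (the leftmost entry greater than 3); 4 is bumped to row 3. 4 starts a new row 3. The new tableau is [[2, 5], [3], [4]].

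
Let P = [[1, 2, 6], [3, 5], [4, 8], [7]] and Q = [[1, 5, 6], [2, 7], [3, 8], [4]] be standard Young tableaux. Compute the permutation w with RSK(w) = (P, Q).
Reverse RSK: for i = n, n-1, ..., 1, locate i in Q, remove the corresponding corner cell from P, and reverse-bump its entry up through P; the value ejected from row 1 is w(i).

So w = 7 4 3 1 5 8 6 2.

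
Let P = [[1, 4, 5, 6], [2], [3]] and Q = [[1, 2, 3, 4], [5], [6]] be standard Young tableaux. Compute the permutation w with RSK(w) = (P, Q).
3 4 5 6 2 1

Reverse the RSK construction: for i from n down to 1, find the cell of Q containing i, remove the entry at that cell from P, and reverse-bump it up through P; the value ejected from row 1 is w(i).

Step i=6: Q has 6 at row 3, column 1; remove 3 from row 3 of P and reverse-bump: 3 enters row 2 and ejects 2; 2 enters row 1 and ejects 1. So w(6) = 1. P is now [[2, 4, 5, 6], [3]].
Step i=5: Q has 5 at row 2, column 1; remove 3 from row 2 of P and reverse-bump: 3 enters row 1 and ejects 2. So w(5) = 2. P is now [[3, 4, 5, 6]].
Step i=4: Q has 4 at row 1, column 4; remove that cell from P, ejecting 6. So w(4) = 6. P is now [[3, 4, 5]].
Step i=3: Q has 3 at row 1, column 3; remove that cell from P, ejecting 5. So w(3) = 5. P is now [[3, 4]].
Step i=2: Q has 2 at row 1, column 2; remove that cell from P, ejecting 4. So w(2) = 4. P is now [[3]].
Step i=1: Q has 1 at row 1, column 1; remove that cell from P, ejecting 3. So w(1) = 3. P is now [].

So w = 3 4 5 6 2 1.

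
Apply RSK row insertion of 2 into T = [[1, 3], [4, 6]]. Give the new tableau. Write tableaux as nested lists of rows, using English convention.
In row 1, 2 replaces 3 (the leftmost entry greater than 2); 3 is bumped to row 2. In row 2, 3 replaces 4 (the leftmost entry greater than 3); 4 is bumped to row 3. 4 starts a new row 3. The new tableau is [[1, 2], [3, 6], [4]].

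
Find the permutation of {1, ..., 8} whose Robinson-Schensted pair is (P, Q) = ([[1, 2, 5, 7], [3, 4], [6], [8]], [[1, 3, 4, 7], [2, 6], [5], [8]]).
8 3 4 6 1 5 7 2

Reverse the RSK construction: for i from n down to 1, find the cell of Q containing i, remove the entry at that cell from P, and reverse-bump it up through P; the value ejected from row 1 is w(i).

Step i=8: Q has 8 at row 4, column 1; remove 8 from row 4 of P and reverse-bump: 8 enters row 3 and ejects 6; 6 enters row 2 and ejects 4; 4 enters row 1 and ejects 2. So w(8) = 2. P is now [[1, 4, 5, 7], [3, 6], [8]].
Step i=7: Q has 7 at row 1, column 4; remove that cell from P, ejecting 7. So w(7) = 7. P is now [[1, 4, 5], [3, 6], [8]].
Step i=6: Q has 6 at row 2, column 2; remove 6 from row 2 of P and reverse-bump: 6 enters row 1 and ejects 5. So w(6) = 5. P is now [[1, 4, 6], [3], [8]].
Step i=5: Q has 5 at row 3, column 1; remove 8 from row 3 of P and reverse-bump: 8 enters row 2 and ejects 3; 3 enters row 1 and ejects 1. So w(5) = 1. P is now [[3, 4, 6], [8]].
Step i=4: Q has 4 at row 1, column 3; remove that cell from P, ejecting 6. So w(4) = 6. P is now [[3, 4], [8]].
Step i=3: Q has 3 at row 1, column 2; remove that cell from P, ejecting 4. So w(3) = 4. P is now [[3], [8]].
Step i=2: Q has 2 at row 2, column 1; remove 8 from row 2 of P and reverse-bump: 8 enters row 1 and ejects 3. So w(2) = 3. P is now [[8]].
Step i=1: Q has 1 at row 1, column 1; remove that cell from P, ejecting 8. So w(1) = 8. P is now [].

So w = 8 3 4 6 1 5 7 2.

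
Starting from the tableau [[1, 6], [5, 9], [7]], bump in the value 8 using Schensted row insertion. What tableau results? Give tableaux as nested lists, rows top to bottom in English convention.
[[1, 6, 8], [5, 9], [7]]

8 is larger than every entry of row 1, so it is appended to row 1. The new tableau is [[1, 6, 8], [5, 9], [7]].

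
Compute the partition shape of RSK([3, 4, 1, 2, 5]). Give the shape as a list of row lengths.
Row-insert each entry into an empty tableau.

After inserting 3: P = [[3]].
After inserting 4: P = [[3, 4]].
After inserting 1: P = [[1, 4], [3]].
After inserting 2: P = [[1, 2], [3, 4]].
After inserting 5: P = [[1, 2, 5], [3, 4]].

The final insertion tableau P = [[1, 2, 5], [3, 4]] has shape [3, 2].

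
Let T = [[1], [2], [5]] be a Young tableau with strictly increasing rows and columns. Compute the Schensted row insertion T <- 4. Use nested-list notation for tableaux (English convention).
4 is larger than every entry of row 1, so it is appended to row 1. The new tableau is [[1, 4], [2], [5]].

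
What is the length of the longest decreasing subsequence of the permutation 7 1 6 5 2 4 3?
5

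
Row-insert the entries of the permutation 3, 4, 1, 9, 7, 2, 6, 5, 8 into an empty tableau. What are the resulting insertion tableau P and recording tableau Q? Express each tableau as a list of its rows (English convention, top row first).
P = [[1, 2, 5, 8], [3, 4, 6], [7], [9]], Q = [[1, 2, 4, 9], [3, 5, 7], [6], [8]]

Insert each entry of the permutation into P by Schensted row insertion, recording in Q the position of each new cell.

Insert 3: appended to row 1. P = [[3]].
Insert 4: appended to row 1. P = [[3, 4]].
Insert 1: 1 bumps 3 from row 1; 3 starts row 2. P = [[1, 4], [3]].
Insert 9: appended to row 1. P = [[1, 4, 9], [3]].
Insert 7: 7 bumps 9 from row 1; 9 appends to row 2. P = [[1, 4, 7], [3, 9]].
Insert 2: 2 bumps 4 from row 1; 4 bumps 9 from row 2; 9 starts row 3. P = [[1, 2, 7], [3, 4], [9]].
Insert 6: 6 bumps 7 from row 1; 7 appends to row 2. P = [[1, 2, 6], [3, 4, 7], [9]].
Insert 5: 5 bumps 6 from row 1; 6 bumps 7 from row 2; 7 bumps 9 from row 3; 9 starts row 4. P = [[1, 2, 5], [3, 4, 6], [7], [9]].
Insert 8: appended to row 1. P = [[1, 2, 5, 8], [3, 4, 6], [7], [9]].

So P = [[1, 2, 5, 8], [3, 4, 6], [7], [9]], Q = [[1, 2, 4, 9], [3, 5, 7], [6], [8]].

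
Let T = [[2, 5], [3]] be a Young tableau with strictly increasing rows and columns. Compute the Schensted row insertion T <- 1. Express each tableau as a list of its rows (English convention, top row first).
[[1, 5], [2], [3]]

In row 1, 1 replaces 2 (the leftmost entry greater than 1); 2 is bumped to row 2. In row 2, 2 replaces 3 (the leftmost entry greater than 2); 3 is bumped to row 3. 3 starts a new row 3. The new tableau is [[1, 5], [2], [3]].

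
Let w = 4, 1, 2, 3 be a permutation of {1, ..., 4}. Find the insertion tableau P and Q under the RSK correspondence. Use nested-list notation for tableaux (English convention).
P = [[1, 2, 3], [4]], Q = [[1, 3, 4], [2]]

Insert each entry of the permutation into P by Schensted row insertion, recording in Q the position of each new cell.

Insert 4: appended to row 1. P = [[4]].
Insert 1: 1 bumps 4 from row 1; 4 starts row 2. P = [[1], [4]].
Insert 2: appended to row 1. P = [[1, 2], [4]].
Insert 3: appended to row 1. P = [[1, 2, 3], [4]].

So P = [[1, 2, 3], [4]], Q = [[1, 3, 4], [2]].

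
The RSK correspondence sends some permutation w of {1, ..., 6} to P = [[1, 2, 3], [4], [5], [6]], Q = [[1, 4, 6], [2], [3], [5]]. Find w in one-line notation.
6 5 1 4 2 3

Reverse RSK: for i = n, n-1, ..., 1, locate i in Q, remove the corresponding corner cell from P, and reverse-bump its entry up through P; the value ejected from row 1 is w(i).

So w = 6 5 1 4 2 3.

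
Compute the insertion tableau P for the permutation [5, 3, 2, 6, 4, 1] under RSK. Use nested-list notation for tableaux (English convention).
P = [[1, 4], [2, 6], [3], [5]]

Insert 5: appended to row 1. P = [[5]].
Insert 3: 3 bumps 5 from row 1; 5 starts row 2. P = [[3], [5]].
Insert 2: 2 bumps 3 from row 1; 3 bumps 5 from row 2; 5 starts row 3. P = [[2], [3], [5]].
Insert 6: appended to row 1. P = [[2, 6], [3], [5]].
Insert 4: 4 bumps 6 from row 1; 6 appends to row 2. P = [[2, 4], [3, 6], [5]].
Insert 1: 1 bumps 2 from row 1; 2 bumps 3 from row 2; 3 bumps 5 from row 3; 5 starts row 4. P = [[1, 4], [2, 6], [3], [5]].

So P = [[1, 4], [2, 6], [3], [5]].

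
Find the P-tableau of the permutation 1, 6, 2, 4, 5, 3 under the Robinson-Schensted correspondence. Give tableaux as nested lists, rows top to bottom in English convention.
P = [[1, 2, 3, 5], [4], [6]]

Insert 1: appended to row 1. P = [[1]].
Insert 6: appended to row 1. P = [[1, 6]].
Insert 2: 2 bumps 6 from row 1; 6 starts row 2. P = [[1, 2], [6]].
Insert 4: appended to row 1. P = [[1, 2, 4], [6]].
Insert 5: appended to row 1. P = [[1, 2, 4, 5], [6]].
Insert 3: 3 bumps 4 from row 1; 4 bumps 6 from row 2; 6 starts row 3. P = [[1, 2, 3, 5], [4], [6]].

So P = [[1, 2, 3, 5], [4], [6]].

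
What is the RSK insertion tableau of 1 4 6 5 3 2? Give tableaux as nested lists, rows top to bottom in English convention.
Insert 1: appended to row 1. P = [[1]].
Insert 4: appended to row 1. P = [[1, 4]].
Insert 6: appended to row 1. P = [[1, 4, 6]].
Insert 5: 5 bumps 6 from row 1; 6 starts row 2. P = [[1, 4, 5], [6]].
Insert 3: 3 bumps 4 from row 1; 4 bumps 6 from row 2; 6 starts row 3. P = [[1, 3, 5], [4], [6]].
Insert 2: 2 bumps 3 from row 1; 3 bumps 4 from row 2; 4 bumps 6 from row 3; 6 starts row 4. P = [[1, 2, 5], [3], [4], [6]].

So P = [[1, 2, 5], [3], [4], [6]].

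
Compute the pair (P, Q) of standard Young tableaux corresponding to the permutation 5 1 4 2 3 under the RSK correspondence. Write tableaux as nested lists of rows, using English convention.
P = [[1, 2, 3], [4], [5]], Q = [[1, 3, 5], [2], [4]]

Insert each entry of the permutation into P by Schensted row insertion, recording in Q the position of each new cell.

Insert 5: appended to row 1. P = [[5]].
Insert 1: 1 bumps 5 from row 1; 5 starts row 2. P = [[1], [5]].
Insert 4: appended to row 1. P = [[1, 4], [5]].
Insert 2: 2 bumps 4 from row 1; 4 bumps 5 from row 2; 5 starts row 3. P = [[1, 2], [4], [5]].
Insert 3: appended to row 1. P = [[1, 2, 3], [4], [5]].

So P = [[1, 2, 3], [4], [5]], Q = [[1, 3, 5], [2], [4]].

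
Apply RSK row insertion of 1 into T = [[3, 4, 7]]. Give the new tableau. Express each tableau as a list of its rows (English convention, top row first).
[[1, 4, 7], [3]]

In row 1, 1 replaces 3 (the leftmost entry greater than 1); 3 is bumped to row 2. 3 starts a new row 2. The new tableau is [[1, 4, 7], [3]].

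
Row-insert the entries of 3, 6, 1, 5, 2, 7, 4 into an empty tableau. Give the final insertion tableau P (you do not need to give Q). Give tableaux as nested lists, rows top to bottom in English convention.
P = [[1, 2, 4], [3, 5, 7], [6]]

Insert 3: appended to row 1. P = [[3]].
Insert 6: appended to row 1. P = [[3, 6]].
Insert 1: 1 bumps 3 from row 1; 3 starts row 2. P = [[1, 6], [3]].
Insert 5: 5 bumps 6 from row 1; 6 appends to row 2. P = [[1, 5], [3, 6]].
Insert 2: 2 bumps 5 from row 1; 5 bumps 6 from row 2; 6 starts row 3. P = [[1, 2], [3, 5], [6]].
Insert 7: appended to row 1. P = [[1, 2, 7], [3, 5], [6]].
Insert 4: 4 bumps 7 from row 1; 7 appends to row 2. P = [[1, 2, 4], [3, 5, 7], [6]].

So P = [[1, 2, 4], [3, 5, 7], [6]].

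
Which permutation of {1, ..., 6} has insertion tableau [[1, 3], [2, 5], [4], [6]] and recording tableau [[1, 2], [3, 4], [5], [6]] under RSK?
Reverse the RSK construction: for i from n down to 1, find the cell of Q containing i, remove the entry at that cell from P, and reverse-bump it up through P; the value ejected from row 1 is w(i).

Step i=6: Q has 6 at row 4, column 1; remove 6 from row 4 of P and reverse-bump: 6 enters row 3 and ejects 4; 4 enters row 2 and ejects 2; 2 enters row 1 and ejects 1. So w(6) = 1. P is now [[2, 3], [4, 5], [6]].
Step i=5: Q has 5 at row 3, column 1; remove 6 from row 3 of P and reverse-bump: 6 enters row 2 and ejects 5; 5 enters row 1 and ejects 3. So w(5) = 3. P is now [[2, 5], [4, 6]].
Step i=4: Q has 4 at row 2, column 2; remove 6 from row 2 of P and reverse-bump: 6 enters row 1 and ejects 5. So w(4) = 5. P is now [[2, 6], [4]].
Step i=3: Q has 3 at row 2, column 1; remove 4 from row 2 of P and reverse-bump: 4 enters row 1 and ejects 2. So w(3) = 2. P is now [[4, 6]].
Step i=2: Q has 2 at row 1, column 2; remove that cell from P, ejecting 6. So w(2) = 6. P is now [[4]].
Step i=1: Q has 1 at row 1, column 1; remove that cell from P, ejecting 4. So w(1) = 4. P is now [].

So w = 4 6 2 5 3 1.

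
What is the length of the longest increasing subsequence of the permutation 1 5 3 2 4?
3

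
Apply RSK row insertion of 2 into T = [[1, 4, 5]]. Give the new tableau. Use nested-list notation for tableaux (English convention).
In row 1, 2 replaces 4 (the leftmost entry greater than 2); 4 is bumped to row 2. 4 starts a new row 2. The new tableau is [[1, 2, 5], [4]].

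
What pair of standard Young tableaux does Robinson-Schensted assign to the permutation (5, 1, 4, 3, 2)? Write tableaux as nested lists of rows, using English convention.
Insert each entry of the permutation into P by Schensted row insertion, recording in Q the position of each new cell.

Insert 5: appended to row 1. P = [[5]].
Insert 1: 1 bumps 5 from row 1; 5 starts row 2. P = [[1], [5]].
Insert 4: appended to row 1. P = [[1, 4], [5]].
Insert 3: 3 bumps 4 from row 1; 4 bumps 5 from row 2; 5 starts row 3. P = [[1, 3], [4], [5]].
Insert 2: 2 bumps 3 from row 1; 3 bumps 4 from row 2; 4 bumps 5 from row 3; 5 starts row 4. P = [[1, 2], [3], [4], [5]].

So P = [[1, 2], [3], [4], [5]], Q = [[1, 3], [2], [4], [5]].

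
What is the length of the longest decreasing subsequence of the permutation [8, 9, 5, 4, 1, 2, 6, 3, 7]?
4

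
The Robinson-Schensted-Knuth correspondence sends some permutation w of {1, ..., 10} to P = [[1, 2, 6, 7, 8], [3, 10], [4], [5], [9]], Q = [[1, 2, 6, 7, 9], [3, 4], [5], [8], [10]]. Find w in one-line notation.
Reverse RSK: for i = n, n-1, ..., 1, locate i in Q, remove the corresponding corner cell from P, and reverse-bump its entry up through P; the value ejected from row 1 is w(i).

So w = 9 10 1 5 4 6 7 3 8 2.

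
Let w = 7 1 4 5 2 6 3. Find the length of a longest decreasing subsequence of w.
3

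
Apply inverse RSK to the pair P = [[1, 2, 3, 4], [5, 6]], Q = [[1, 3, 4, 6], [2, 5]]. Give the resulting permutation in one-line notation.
5 1 2 6 3 4

Reverse the RSK construction: for i from n down to 1, find the cell of Q containing i, remove the entry at that cell from P, and reverse-bump it up through P; the value ejected from row 1 is w(i).

Step i=6: Q has 6 at row 1, column 4; remove that cell from P, ejecting 4. So w(6) = 4. P is now [[1, 2, 3], [5, 6]].
Step i=5: Q has 5 at row 2, column 2; remove 6 from row 2 of P and reverse-bump: 6 enters row 1 and ejects 3. So w(5) = 3. P is now [[1, 2, 6], [5]].
Step i=4: Q has 4 at row 1, column 3; remove that cell from P, ejecting 6. So w(4) = 6. P is now [[1, 2], [5]].
Step i=3: Q has 3 at row 1, column 2; remove that cell from P, ejecting 2. So w(3) = 2. P is now [[1], [5]].
Step i=2: Q has 2 at row 2, column 1; remove 5 from row 2 of P and reverse-bump: 5 enters row 1 and ejects 1. So w(2) = 1. P is now [[5]].
Step i=1: Q has 1 at row 1, column 1; remove that cell from P, ejecting 5. So w(1) = 5. P is now [].

So w = 5 1 2 6 3 4.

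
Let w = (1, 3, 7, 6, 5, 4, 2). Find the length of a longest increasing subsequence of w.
3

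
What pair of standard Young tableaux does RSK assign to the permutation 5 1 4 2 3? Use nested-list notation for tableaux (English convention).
Insert each entry of the permutation into P by Schensted row insertion, recording in Q the position of each new cell.

Insert 5: appended to row 1. P = [[5]], Q = [[1]].
Insert 1: 1 bumps 5 from row 1; 5 starts row 2. P = [[1], [5]], Q = [[1], [2]].
Insert 4: appended to row 1. P = [[1, 4], [5]], Q = [[1, 3], [2]].
Insert 2: 2 bumps 4 from row 1; 4 bumps 5 from row 2; 5 starts row 3. P = [[1, 2], [4], [5]], Q = [[1, 3], [2], [4]].
Insert 3: appended to row 1. P = [[1, 2, 3], [4], [5]], Q = [[1, 3, 5], [2], [4]].

So P = [[1, 2, 3], [4], [5]], Q = [[1, 3, 5], [2], [4]].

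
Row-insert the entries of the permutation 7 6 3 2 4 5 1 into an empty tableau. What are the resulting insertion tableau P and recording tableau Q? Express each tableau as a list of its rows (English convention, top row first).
Insert each entry of the permutation into P by Schensted row insertion, recording in Q the position of each new cell.

Insert 7: appended to row 1. P = [[7]].
Insert 6: 6 bumps 7 from row 1; 7 starts row 2. P = [[6], [7]].
Insert 3: 3 bumps 6 from row 1; 6 bumps 7 from row 2; 7 starts row 3. P = [[3], [6], [7]].
Insert 2: 2 bumps 3 from row 1; 3 bumps 6 from row 2; 6 bumps 7 from row 3; 7 starts row 4. P = [[2], [3], [6], [7]].
Insert 4: appended to row 1. P = [[2, 4], [3], [6], [7]].
Insert 5: appended to row 1. P = [[2, 4, 5], [3], [6], [7]].
Insert 1: 1 bumps 2 from row 1; 2 bumps 3 from row 2; 3 bumps 6 from row 3; 6 bumps 7 from row 4; 7 starts row 5. P = [[1, 4, 5], [2], [3], [6], [7]].

So P = [[1, 4, 5], [2], [3], [6], [7]], Q = [[1, 5, 6], [2], [3], [4], [7]].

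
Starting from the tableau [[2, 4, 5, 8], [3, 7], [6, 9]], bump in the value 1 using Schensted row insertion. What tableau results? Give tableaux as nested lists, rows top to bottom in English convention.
In row 1, 1 replaces 2 (the leftmost entry greater than 1); 2 is bumped to row 2. In row 2, 2 replaces 3 (the leftmost entry greater than 2); 3 is bumped to row 3. In row 3, 3 replaces 6 (the leftmost entry greater than 3); 6 is bumped to row 4. 6 starts a new row 4. The new tableau is [[1, 4, 5, 8], [2, 7], [3, 9], [6]].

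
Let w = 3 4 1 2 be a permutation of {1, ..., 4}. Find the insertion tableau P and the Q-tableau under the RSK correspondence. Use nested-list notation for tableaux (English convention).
Insert each entry of the permutation into P by Schensted row insertion, recording in Q the position of each new cell.

Insert 3: appended to row 1. P = [[3]].
Insert 4: appended to row 1. P = [[3, 4]].
Insert 1: 1 bumps 3 from row 1; 3 starts row 2. P = [[1, 4], [3]].
Insert 2: 2 bumps 4 from row 1; 4 appends to row 2. P = [[1, 2], [3, 4]].

So P = [[1, 2], [3, 4]], Q = [[1, 2], [3, 4]].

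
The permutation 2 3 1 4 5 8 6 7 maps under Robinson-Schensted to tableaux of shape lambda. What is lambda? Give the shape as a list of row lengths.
Row-insert each entry into an empty tableau.

After inserting 2: P = [[2]].
After inserting 3: P = [[2, 3]].
After inserting 1: P = [[1, 3], [2]].
After inserting 4: P = [[1, 3, 4], [2]].
After inserting 5: P = [[1, 3, 4, 5], [2]].
After inserting 8: P = [[1, 3, 4, 5, 8], [2]].
After inserting 6: P = [[1, 3, 4, 5, 6], [2, 8]].
After inserting 7: P = [[1, 3, 4, 5, 6, 7], [2, 8]].

The final insertion tableau P = [[1, 3, 4, 5, 6, 7], [2, 8]] has shape [6, 2].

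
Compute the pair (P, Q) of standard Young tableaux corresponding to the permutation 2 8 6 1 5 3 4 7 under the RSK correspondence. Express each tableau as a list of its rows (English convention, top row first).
Insert each entry of the permutation into P by Schensted row insertion, recording in Q the position of each new cell.

After inserting 2: P = [[2]].
After inserting 8: P = [[2, 8]].
After inserting 6: P = [[2, 6], [8]].
After inserting 1: P = [[1, 6], [2], [8]].
After inserting 5: P = [[1, 5], [2, 6], [8]].
After inserting 3: P = [[1, 3], [2, 5], [6], [8]].
After inserting 4: P = [[1, 3, 4], [2, 5], [6], [8]].
After inserting 7: P = [[1, 3, 4, 7], [2, 5], [6], [8]].

So P = [[1, 3, 4, 7], [2, 5], [6], [8]], Q = [[1, 2, 7, 8], [3, 5], [4], [6]].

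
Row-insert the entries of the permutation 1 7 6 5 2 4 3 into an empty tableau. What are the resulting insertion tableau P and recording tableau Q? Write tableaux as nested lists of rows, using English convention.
Insert each entry of the permutation into P by Schensted row insertion, recording in Q the position of each new cell.

Insert 1: appended to row 1. P = [[1]], Q = [[1]].
Insert 7: appended to row 1. P = [[1, 7]], Q = [[1, 2]].
Insert 6: 6 bumps 7 from row 1; 7 starts row 2. P = [[1, 6], [7]], Q = [[1, 2], [3]].
Insert 5: 5 bumps 6 from row 1; 6 bumps 7 from row 2; 7 starts row 3. P = [[1, 5], [6], [7]], Q = [[1, 2], [3], [4]].
Insert 2: 2 bumps 5 from row 1; 5 bumps 6 from row 2; 6 bumps 7 from row 3; 7 starts row 4. P = [[1, 2], [5], [6], [7]], Q = [[1, 2], [3], [4], [5]].
Insert 4: appended to row 1. P = [[1, 2, 4], [5], [6], [7]], Q = [[1, 2, 6], [3], [4], [5]].
Insert 3: 3 bumps 4 from row 1; 4 bumps 5 from row 2; 5 bumps 6 from row 3; 6 bumps 7 from row 4; 7 starts row 5. P = [[1, 2, 3], [4], [5], [6], [7]], Q = [[1, 2, 6], [3], [4], [5], [7]].

So P = [[1, 2, 3], [4], [5], [6], [7]], Q = [[1, 2, 6], [3], [4], [5], [7]].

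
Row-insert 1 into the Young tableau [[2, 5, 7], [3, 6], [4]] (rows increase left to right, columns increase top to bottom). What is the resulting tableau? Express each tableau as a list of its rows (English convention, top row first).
In row 1, 1 replaces 2 (the leftmost entry greater than 1); 2 is bumped to row 2. In row 2, 2 replaces 3 (the leftmost entry greater than 2); 3 is bumped to row 3. In row 3, 3 replaces 4 (the leftmost entry greater than 3); 4 is bumped to row 4. 4 starts a new row 4. The new tableau is [[1, 5, 7], [2, 6], [3], [4]].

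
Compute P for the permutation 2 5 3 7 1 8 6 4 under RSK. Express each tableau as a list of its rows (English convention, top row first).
After inserting 2: P = [[2]].
After inserting 5: P = [[2, 5]].
After inserting 3: P = [[2, 3], [5]].
After inserting 7: P = [[2, 3, 7], [5]].
After inserting 1: P = [[1, 3, 7], [2], [5]].
After inserting 8: P = [[1, 3, 7, 8], [2], [5]].
After inserting 6: P = [[1, 3, 6, 8], [2, 7], [5]].
After inserting 4: P = [[1, 3, 4, 8], [2, 6], [5, 7]].

So P = [[1, 3, 4, 8], [2, 6], [5, 7]].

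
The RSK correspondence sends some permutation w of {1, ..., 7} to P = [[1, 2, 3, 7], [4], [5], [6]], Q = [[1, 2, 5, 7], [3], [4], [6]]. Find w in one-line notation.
1 6 5 2 4 3 7

Reverse RSK: for i = n, n-1, ..., 1, locate i in Q, remove the corresponding corner cell from P, and reverse-bump its entry up through P; the value ejected from row 1 is w(i).

So w = 1 6 5 2 4 3 7.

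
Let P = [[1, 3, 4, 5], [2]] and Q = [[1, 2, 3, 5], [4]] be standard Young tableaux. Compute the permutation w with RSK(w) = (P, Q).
2 3 4 1 5

Reverse the RSK construction: for i from n down to 1, find the cell of Q containing i, remove the entry at that cell from P, and reverse-bump it up through P; the value ejected from row 1 is w(i).

Step i=5: Q has 5 at row 1, column 4; remove that cell from P, ejecting 5. So w(5) = 5. P is now [[1, 3, 4], [2]].
Step i=4: Q has 4 at row 2, column 1; remove 2 from row 2 of P and reverse-bump: 2 enters row 1 and ejects 1. So w(4) = 1. P is now [[2, 3, 4]].
Step i=3: Q has 3 at row 1, column 3; remove that cell from P, ejecting 4. So w(3) = 4. P is now [[2, 3]].
Step i=2: Q has 2 at row 1, column 2; remove that cell from P, ejecting 3. So w(2) = 3. P is now [[2]].
Step i=1: Q has 1 at row 1, column 1; remove that cell from P, ejecting 2. So w(1) = 2. P is now [].

So w = 2 3 4 1 5.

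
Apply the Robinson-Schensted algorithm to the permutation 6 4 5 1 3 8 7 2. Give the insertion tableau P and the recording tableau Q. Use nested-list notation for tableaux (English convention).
P = [[1, 2, 7], [3, 5, 8], [4], [6]], Q = [[1, 3, 6], [2, 5, 7], [4], [8]]

Insert each entry of the permutation into P by Schensted row insertion, recording in Q the position of each new cell.

Insert 6: appended to row 1. P = [[6]].
Insert 4: 4 bumps 6 from row 1; 6 starts row 2. P = [[4], [6]].
Insert 5: appended to row 1. P = [[4, 5], [6]].
Insert 1: 1 bumps 4 from row 1; 4 bumps 6 from row 2; 6 starts row 3. P = [[1, 5], [4], [6]].
Insert 3: 3 bumps 5 from row 1; 5 appends to row 2. P = [[1, 3], [4, 5], [6]].
Insert 8: appended to row 1. P = [[1, 3, 8], [4, 5], [6]].
Insert 7: 7 bumps 8 from row 1; 8 appends to row 2. P = [[1, 3, 7], [4, 5, 8], [6]].
Insert 2: 2 bumps 3 from row 1; 3 bumps 4 from row 2; 4 bumps 6 from row 3; 6 starts row 4. P = [[1, 2, 7], [3, 5, 8], [4], [6]].

So P = [[1, 2, 7], [3, 5, 8], [4], [6]], Q = [[1, 3, 6], [2, 5, 7], [4], [8]].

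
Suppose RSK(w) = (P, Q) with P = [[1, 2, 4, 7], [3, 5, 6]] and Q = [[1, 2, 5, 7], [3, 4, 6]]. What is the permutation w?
Reverse the RSK construction: for i from n down to 1, find the cell of Q containing i, remove the entry at that cell from P, and reverse-bump it up through P; the value ejected from row 1 is w(i).

Step i=7: Q has 7 at row 1, column 4; remove that cell from P, ejecting 7. So w(7) = 7. P is now [[1, 2, 4], [3, 5, 6]].
Step i=6: Q has 6 at row 2, column 3; remove 6 from row 2 of P and reverse-bump: 6 enters row 1 and ejects 4. So w(6) = 4. P is now [[1, 2, 6], [3, 5]].
Step i=5: Q has 5 at row 1, column 3; remove that cell from P, ejecting 6. So w(5) = 6. P is now [[1, 2], [3, 5]].
Step i=4: Q has 4 at row 2, column 2; remove 5 from row 2 of P and reverse-bump: 5 enters row 1 and ejects 2. So w(4) = 2. P is now [[1, 5], [3]].
Step i=3: Q has 3 at row 2, column 1; remove 3 from row 2 of P and reverse-bump: 3 enters row 1 and ejects 1. So w(3) = 1. P is now [[3, 5]].
Step i=2: Q has 2 at row 1, column 2; remove that cell from P, ejecting 5. So w(2) = 5. P is now [[3]].
Step i=1: Q has 1 at row 1, column 1; remove that cell from P, ejecting 3. So w(1) = 3. P is now [].

So w = 3 5 1 2 6 4 7.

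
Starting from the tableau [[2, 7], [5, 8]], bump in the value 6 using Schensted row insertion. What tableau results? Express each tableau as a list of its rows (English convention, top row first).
In row 1, 6 replaces 7 (the leftmost entry greater than 6); 7 is bumped to row 2. In row 2, 7 replaces 8 (the leftmost entry greater than 7); 8 is bumped to row 3. 8 starts a new row 3. The new tableau is [[2, 6], [5, 7], [8]].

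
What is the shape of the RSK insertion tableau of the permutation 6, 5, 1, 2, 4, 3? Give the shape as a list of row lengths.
Row-insert each entry into an empty tableau.

After inserting 6: P = [[6]].
After inserting 5: P = [[5], [6]].
After inserting 1: P = [[1], [5], [6]].
After inserting 2: P = [[1, 2], [5], [6]].
After inserting 4: P = [[1, 2, 4], [5], [6]].
After inserting 3: P = [[1, 2, 3], [4], [5], [6]].

The final insertion tableau P = [[1, 2, 3], [4], [5], [6]] has shape [3, 1, 1, 1].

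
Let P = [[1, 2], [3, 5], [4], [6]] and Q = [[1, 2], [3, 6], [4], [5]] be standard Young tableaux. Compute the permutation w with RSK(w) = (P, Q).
Reverse the RSK construction: for i from n down to 1, find the cell of Q containing i, remove the entry at that cell from P, and reverse-bump it up through P; the value ejected from row 1 is w(i).

Step i=6: Q has 6 at row 2, column 2; remove 5 from row 2 of P and reverse-bump: 5 enters row 1 and ejects 2. So w(6) = 2. P is now [[1, 5], [3], [4], [6]].
Step i=5: Q has 5 at row 4, column 1; remove 6 from row 4 of P and reverse-bump: 6 enters row 3 and ejects 4; 4 enters row 2 and ejects 3; 3 enters row 1 and ejects 1. So w(5) = 1. P is now [[3, 5], [4], [6]].
Step i=4: Q has 4 at row 3, column 1; remove 6 from row 3 of P and reverse-bump: 6 enters row 2 and ejects 4; 4 enters row 1 and ejects 3. So w(4) = 3. P is now [[4, 5], [6]].
Step i=3: Q has 3 at row 2, column 1; remove 6 from row 2 of P and reverse-bump: 6 enters row 1 and ejects 5. So w(3) = 5. P is now [[4, 6]].
Step i=2: Q has 2 at row 1, column 2; remove that cell from P, ejecting 6. So w(2) = 6. P is now [[4]].
Step i=1: Q has 1 at row 1, column 1; remove that cell from P, ejecting 4. So w(1) = 4. P is now [].

So w = 4 6 5 3 1 2.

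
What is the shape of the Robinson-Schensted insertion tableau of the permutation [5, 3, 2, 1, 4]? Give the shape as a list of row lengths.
Row-insert each entry into an empty tableau.

After inserting 5: P = [[5]].
After inserting 3: P = [[3], [5]].
After inserting 2: P = [[2], [3], [5]].
After inserting 1: P = [[1], [2], [3], [5]].
After inserting 4: P = [[1, 4], [2], [3], [5]].

The final insertion tableau P = [[1, 4], [2], [3], [5]] has shape [2, 1, 1, 1].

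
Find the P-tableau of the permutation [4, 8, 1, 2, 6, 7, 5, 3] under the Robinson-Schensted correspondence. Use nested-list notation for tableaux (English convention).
Insert 4: appended to row 1. P = [[4]].
Insert 8: appended to row 1. P = [[4, 8]].
Insert 1: 1 bumps 4 from row 1; 4 starts row 2. P = [[1, 8], [4]].
Insert 2: 2 bumps 8 from row 1; 8 appends to row 2. P = [[1, 2], [4, 8]].
Insert 6: appended to row 1. P = [[1, 2, 6], [4, 8]].
Insert 7: appended to row 1. P = [[1, 2, 6, 7], [4, 8]].
Insert 5: 5 bumps 6 from row 1; 6 bumps 8 from row 2; 8 starts row 3. P = [[1, 2, 5, 7], [4, 6], [8]].
Insert 3: 3 bumps 5 from row 1; 5 bumps 6 from row 2; 6 bumps 8 from row 3; 8 starts row 4. P = [[1, 2, 3, 7], [4, 5], [6], [8]].

So P = [[1, 2, 3, 7], [4, 5], [6], [8]].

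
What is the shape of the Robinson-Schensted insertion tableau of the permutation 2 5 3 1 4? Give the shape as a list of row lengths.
Row-insert each entry into an empty tableau.

After inserting 2: P = [[2]].
After inserting 5: P = [[2, 5]].
After inserting 3: P = [[2, 3], [5]].
After inserting 1: P = [[1, 3], [2], [5]].
After inserting 4: P = [[1, 3, 4], [2], [5]].

The final insertion tableau P = [[1, 3, 4], [2], [5]] has shape [3, 1, 1].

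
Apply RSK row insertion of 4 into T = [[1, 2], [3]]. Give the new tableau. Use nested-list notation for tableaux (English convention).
[[1, 2, 4], [3]]

4 is larger than every entry of row 1, so it is appended to row 1. The new tableau is [[1, 2, 4], [3]].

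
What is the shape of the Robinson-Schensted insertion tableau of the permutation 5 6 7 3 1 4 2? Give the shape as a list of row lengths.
Row-insert each entry into an empty tableau.

After inserting 5: P = [[5]].
After inserting 6: P = [[5, 6]].
After inserting 7: P = [[5, 6, 7]].
After inserting 3: P = [[3, 6, 7], [5]].
After inserting 1: P = [[1, 6, 7], [3], [5]].
After inserting 4: P = [[1, 4, 7], [3, 6], [5]].
After inserting 2: P = [[1, 2, 7], [3, 4], [5, 6]].

The final insertion tableau P = [[1, 2, 7], [3, 4], [5, 6]] has shape [3, 2, 2].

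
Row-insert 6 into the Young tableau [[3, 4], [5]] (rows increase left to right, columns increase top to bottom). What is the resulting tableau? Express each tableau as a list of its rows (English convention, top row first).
[[3, 4, 6], [5]]

6 is larger than every entry of row 1, so it is appended to row 1. The new tableau is [[3, 4, 6], [5]].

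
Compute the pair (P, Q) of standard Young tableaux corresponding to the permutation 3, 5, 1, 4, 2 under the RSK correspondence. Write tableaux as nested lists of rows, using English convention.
P = [[1, 2], [3, 4], [5]], Q = [[1, 2], [3, 4], [5]]

Insert each entry of the permutation into P by Schensted row insertion, recording in Q the position of each new cell.

Insert 3: appended to row 1. P = [[3]], Q = [[1]].
Insert 5: appended to row 1. P = [[3, 5]], Q = [[1, 2]].
Insert 1: 1 bumps 3 from row 1; 3 starts row 2. P = [[1, 5], [3]], Q = [[1, 2], [3]].
Insert 4: 4 bumps 5 from row 1; 5 appends to row 2. P = [[1, 4], [3, 5]], Q = [[1, 2], [3, 4]].
Insert 2: 2 bumps 4 from row 1; 4 bumps 5 from row 2; 5 starts row 3. P = [[1, 2], [3, 4], [5]], Q = [[1, 2], [3, 4], [5]].

So P = [[1, 2], [3, 4], [5]], Q = [[1, 2], [3, 4], [5]].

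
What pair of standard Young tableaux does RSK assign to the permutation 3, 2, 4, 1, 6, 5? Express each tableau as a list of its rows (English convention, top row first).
Insert each entry of the permutation into P by Schensted row insertion, recording in Q the position of each new cell.

Insert 3: appended to row 1. P = [[3]].
Insert 2: 2 bumps 3 from row 1; 3 starts row 2. P = [[2], [3]].
Insert 4: appended to row 1. P = [[2, 4], [3]].
Insert 1: 1 bumps 2 from row 1; 2 bumps 3 from row 2; 3 starts row 3. P = [[1, 4], [2], [3]].
Insert 6: appended to row 1. P = [[1, 4, 6], [2], [3]].
Insert 5: 5 bumps 6 from row 1; 6 appends to row 2. P = [[1, 4, 5], [2, 6], [3]].

So P = [[1, 4, 5], [2, 6], [3]], Q = [[1, 3, 5], [2, 6], [4]].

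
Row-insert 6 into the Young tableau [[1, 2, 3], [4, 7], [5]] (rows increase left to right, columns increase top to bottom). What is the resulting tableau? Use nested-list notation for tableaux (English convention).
[[1, 2, 3, 6], [4, 7], [5]]

6 is larger than every entry of row 1, so it is appended to row 1. The new tableau is [[1, 2, 3, 6], [4, 7], [5]].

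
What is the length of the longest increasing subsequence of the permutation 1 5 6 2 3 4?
4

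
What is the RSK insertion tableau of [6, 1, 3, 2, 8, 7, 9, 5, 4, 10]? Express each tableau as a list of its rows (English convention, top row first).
After inserting 6: P = [[6]].
After inserting 1: P = [[1], [6]].
After inserting 3: P = [[1, 3], [6]].
After inserting 2: P = [[1, 2], [3], [6]].
After inserting 8: P = [[1, 2, 8], [3], [6]].
After inserting 7: P = [[1, 2, 7], [3, 8], [6]].
After inserting 9: P = [[1, 2, 7, 9], [3, 8], [6]].
After inserting 5: P = [[1, 2, 5, 9], [3, 7], [6, 8]].
After inserting 4: P = [[1, 2, 4, 9], [3, 5], [6, 7], [8]].
After inserting 10: P = [[1, 2, 4, 9, 10], [3, 5], [6, 7], [8]].

So P = [[1, 2, 4, 9, 10], [3, 5], [6, 7], [8]].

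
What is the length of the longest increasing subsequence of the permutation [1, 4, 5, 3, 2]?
3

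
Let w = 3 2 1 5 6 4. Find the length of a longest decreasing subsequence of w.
3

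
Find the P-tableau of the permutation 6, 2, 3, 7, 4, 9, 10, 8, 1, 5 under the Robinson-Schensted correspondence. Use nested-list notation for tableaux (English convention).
After inserting 6: P = [[6]].
After inserting 2: P = [[2], [6]].
After inserting 3: P = [[2, 3], [6]].
After inserting 7: P = [[2, 3, 7], [6]].
After inserting 4: P = [[2, 3, 4], [6, 7]].
After inserting 9: P = [[2, 3, 4, 9], [6, 7]].
After inserting 10: P = [[2, 3, 4, 9, 10], [6, 7]].
After inserting 8: P = [[2, 3, 4, 8, 10], [6, 7, 9]].
After inserting 1: P = [[1, 3, 4, 8, 10], [2, 7, 9], [6]].
After inserting 5: P = [[1, 3, 4, 5, 10], [2, 7, 8], [6, 9]].

So P = [[1, 3, 4, 5, 10], [2, 7, 8], [6, 9]].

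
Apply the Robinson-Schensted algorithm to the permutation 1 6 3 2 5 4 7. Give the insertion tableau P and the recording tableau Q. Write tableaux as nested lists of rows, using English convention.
P = [[1, 2, 4, 7], [3, 5], [6]], Q = [[1, 2, 5, 7], [3, 6], [4]]

Insert each entry of the permutation into P by Schensted row insertion, recording in Q the position of each new cell.

Insert 1: appended to row 1. P = [[1]], Q = [[1]].
Insert 6: appended to row 1. P = [[1, 6]], Q = [[1, 2]].
Insert 3: 3 bumps 6 from row 1; 6 starts row 2. P = [[1, 3], [6]], Q = [[1, 2], [3]].
Insert 2: 2 bumps 3 from row 1; 3 bumps 6 from row 2; 6 starts row 3. P = [[1, 2], [3], [6]], Q = [[1, 2], [3], [4]].
Insert 5: appended to row 1. P = [[1, 2, 5], [3], [6]], Q = [[1, 2, 5], [3], [4]].
Insert 4: 4 bumps 5 from row 1; 5 appends to row 2. P = [[1, 2, 4], [3, 5], [6]], Q = [[1, 2, 5], [3, 6], [4]].
Insert 7: appended to row 1. P = [[1, 2, 4, 7], [3, 5], [6]], Q = [[1, 2, 5, 7], [3, 6], [4]].

So P = [[1, 2, 4, 7], [3, 5], [6]], Q = [[1, 2, 5, 7], [3, 6], [4]].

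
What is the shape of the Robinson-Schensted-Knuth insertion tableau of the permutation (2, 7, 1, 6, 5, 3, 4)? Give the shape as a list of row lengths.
[3, 2, 1, 1]

RSK row insertion gives P = [[1, 3, 4], [2, 5], [6], [7]], which has shape [3, 2, 1, 1].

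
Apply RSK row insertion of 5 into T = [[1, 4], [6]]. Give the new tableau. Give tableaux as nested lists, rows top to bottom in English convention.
5 is larger than every entry of row 1, so it is appended to row 1. The new tableau is [[1, 4, 5], [6]].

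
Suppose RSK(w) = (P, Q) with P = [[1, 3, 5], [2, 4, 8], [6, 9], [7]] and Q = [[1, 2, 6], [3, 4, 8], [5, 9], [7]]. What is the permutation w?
Reverse the RSK construction: for i from n down to 1, find the cell of Q containing i, remove the entry at that cell from P, and reverse-bump it up through P; the value ejected from row 1 is w(i).

Step i=9: Q has 9 at row 3, column 2; remove 9 from row 3 of P and reverse-bump: 9 enters row 2 and ejects 8; 8 enters row 1 and ejects 5. So w(9) = 5. P is now [[1, 3, 8], [2, 4, 9], [6], [7]].
Step i=8: Q has 8 at row 2, column 3; remove 9 from row 2 of P and reverse-bump: 9 enters row 1 and ejects 8. So w(8) = 8. P is now [[1, 3, 9], [2, 4], [6], [7]].
Step i=7: Q has 7 at row 4, column 1; remove 7 from row 4 of P and reverse-bump: 7 enters row 3 and ejects 6; 6 enters row 2 and ejects 4; 4 enters row 1 and ejects 3. So w(7) = 3. P is now [[1, 4, 9], [2, 6], [7]].
Step i=6: Q has 6 at row 1, column 3; remove that cell from P, ejecting 9. So w(6) = 9. P is now [[1, 4], [2, 6], [7]].
Step i=5: Q has 5 at row 3, column 1; remove 7 from row 3 of P and reverse-bump: 7 enters row 2 and ejects 6; 6 enters row 1 and ejects 4. So w(5) = 4. P is now [[1, 6], [2, 7]].
Step i=4: Q has 4 at row 2, column 2; remove 7 from row 2 of P and reverse-bump: 7 enters row 1 and ejects 6. So w(4) = 6. P is now [[1, 7], [2]].
Step i=3: Q has 3 at row 2, column 1; remove 2 from row 2 of P and reverse-bump: 2 enters row 1 and ejects 1. So w(3) = 1. P is now [[2, 7]].
Step i=2: Q has 2 at row 1, column 2; remove that cell from P, ejecting 7. So w(2) = 7. P is now [[2]].
Step i=1: Q has 1 at row 1, column 1; remove that cell from P, ejecting 2. So w(1) = 2. P is now [].

So w = 2 7 1 6 4 9 3 8 5.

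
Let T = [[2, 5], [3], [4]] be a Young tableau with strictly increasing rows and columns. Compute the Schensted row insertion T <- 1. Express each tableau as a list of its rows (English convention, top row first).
In row 1, 1 replaces 2 (the leftmost entry greater than 1); 2 is bumped to row 2. In row 2, 2 replaces 3 (the leftmost entry greater than 2); 3 is bumped to row 3. In row 3, 3 replaces 4 (the leftmost entry greater than 3); 4 is bumped to row 4. 4 starts a new row 4. The new tableau is [[1, 5], [2], [3], [4]].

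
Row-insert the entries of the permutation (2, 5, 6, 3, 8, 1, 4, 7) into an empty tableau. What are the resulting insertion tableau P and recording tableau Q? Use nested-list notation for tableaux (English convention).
Insert each entry of the permutation into P by Schensted row insertion, recording in Q the position of each new cell.

Insert 2: appended to row 1. P = [[2]].
Insert 5: appended to row 1. P = [[2, 5]].
Insert 6: appended to row 1. P = [[2, 5, 6]].
Insert 3: 3 bumps 5 from row 1; 5 starts row 2. P = [[2, 3, 6], [5]].
Insert 8: appended to row 1. P = [[2, 3, 6, 8], [5]].
Insert 1: 1 bumps 2 from row 1; 2 bumps 5 from row 2; 5 starts row 3. P = [[1, 3, 6, 8], [2], [5]].
Insert 4: 4 bumps 6 from row 1; 6 appends to row 2. P = [[1, 3, 4, 8], [2, 6], [5]].
Insert 7: 7 bumps 8 from row 1; 8 appends to row 2. P = [[1, 3, 4, 7], [2, 6, 8], [5]].

So P = [[1, 3, 4, 7], [2, 6, 8], [5]], Q = [[1, 2, 3, 5], [4, 7, 8], [6]].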